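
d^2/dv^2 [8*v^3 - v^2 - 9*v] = 48*v - 2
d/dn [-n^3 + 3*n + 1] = 3 - 3*n^2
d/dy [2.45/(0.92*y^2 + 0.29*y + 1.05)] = (-4.508*y - 0.7105)/(0.92*y^2 + 0.29*y + 1.05)^2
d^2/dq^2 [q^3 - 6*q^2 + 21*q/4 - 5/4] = 6*q - 12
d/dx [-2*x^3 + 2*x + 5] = 2 - 6*x^2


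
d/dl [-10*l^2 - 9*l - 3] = -20*l - 9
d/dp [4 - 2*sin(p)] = -2*cos(p)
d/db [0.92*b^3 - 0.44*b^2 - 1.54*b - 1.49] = 2.76*b^2 - 0.88*b - 1.54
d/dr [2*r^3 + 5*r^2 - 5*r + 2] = 6*r^2 + 10*r - 5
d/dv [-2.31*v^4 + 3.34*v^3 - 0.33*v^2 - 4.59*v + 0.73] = -9.24*v^3 + 10.02*v^2 - 0.66*v - 4.59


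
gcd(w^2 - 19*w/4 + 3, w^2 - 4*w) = w - 4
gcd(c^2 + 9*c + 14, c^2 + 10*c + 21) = c + 7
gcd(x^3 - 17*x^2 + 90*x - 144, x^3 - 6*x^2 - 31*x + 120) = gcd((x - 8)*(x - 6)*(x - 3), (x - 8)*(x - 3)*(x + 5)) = x^2 - 11*x + 24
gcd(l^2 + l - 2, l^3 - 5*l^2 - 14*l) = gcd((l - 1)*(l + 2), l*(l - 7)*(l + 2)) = l + 2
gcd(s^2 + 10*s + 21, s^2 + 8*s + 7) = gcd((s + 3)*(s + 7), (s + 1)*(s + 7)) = s + 7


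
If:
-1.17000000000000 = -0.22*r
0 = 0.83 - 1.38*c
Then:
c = 0.60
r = 5.32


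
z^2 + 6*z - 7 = (z - 1)*(z + 7)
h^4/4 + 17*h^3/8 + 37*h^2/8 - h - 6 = (h/4 + 1)*(h - 1)*(h + 3/2)*(h + 4)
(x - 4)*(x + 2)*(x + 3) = x^3 + x^2 - 14*x - 24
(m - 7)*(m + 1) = m^2 - 6*m - 7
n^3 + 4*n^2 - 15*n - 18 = (n - 3)*(n + 1)*(n + 6)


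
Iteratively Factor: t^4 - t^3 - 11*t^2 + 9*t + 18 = (t - 3)*(t^3 + 2*t^2 - 5*t - 6) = (t - 3)*(t - 2)*(t^2 + 4*t + 3) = (t - 3)*(t - 2)*(t + 3)*(t + 1)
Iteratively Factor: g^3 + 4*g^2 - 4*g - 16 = (g + 4)*(g^2 - 4) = (g + 2)*(g + 4)*(g - 2)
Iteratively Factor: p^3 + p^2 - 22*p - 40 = (p + 4)*(p^2 - 3*p - 10) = (p + 2)*(p + 4)*(p - 5)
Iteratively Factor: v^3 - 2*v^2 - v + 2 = (v - 1)*(v^2 - v - 2) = (v - 2)*(v - 1)*(v + 1)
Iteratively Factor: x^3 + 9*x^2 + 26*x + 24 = (x + 2)*(x^2 + 7*x + 12) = (x + 2)*(x + 3)*(x + 4)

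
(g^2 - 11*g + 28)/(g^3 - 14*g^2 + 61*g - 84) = 1/(g - 3)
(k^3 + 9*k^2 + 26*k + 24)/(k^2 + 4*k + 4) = (k^2 + 7*k + 12)/(k + 2)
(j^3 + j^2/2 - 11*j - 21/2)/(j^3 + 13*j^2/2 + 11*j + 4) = (2*j^3 + j^2 - 22*j - 21)/(2*j^3 + 13*j^2 + 22*j + 8)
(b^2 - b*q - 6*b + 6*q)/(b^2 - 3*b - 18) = (b - q)/(b + 3)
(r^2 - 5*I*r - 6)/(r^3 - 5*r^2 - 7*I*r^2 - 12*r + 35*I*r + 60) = (r - 2*I)/(r^2 - r*(5 + 4*I) + 20*I)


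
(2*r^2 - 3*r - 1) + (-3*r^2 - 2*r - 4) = -r^2 - 5*r - 5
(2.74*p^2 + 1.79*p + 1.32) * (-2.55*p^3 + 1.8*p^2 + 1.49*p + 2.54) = -6.987*p^5 + 0.367500000000001*p^4 + 3.9386*p^3 + 12.0027*p^2 + 6.5134*p + 3.3528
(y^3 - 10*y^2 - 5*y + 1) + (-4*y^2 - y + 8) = y^3 - 14*y^2 - 6*y + 9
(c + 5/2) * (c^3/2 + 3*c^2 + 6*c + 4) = c^4/2 + 17*c^3/4 + 27*c^2/2 + 19*c + 10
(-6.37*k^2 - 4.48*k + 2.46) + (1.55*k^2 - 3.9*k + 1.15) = -4.82*k^2 - 8.38*k + 3.61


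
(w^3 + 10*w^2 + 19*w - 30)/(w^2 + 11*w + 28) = (w^3 + 10*w^2 + 19*w - 30)/(w^2 + 11*w + 28)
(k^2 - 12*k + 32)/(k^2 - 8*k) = (k - 4)/k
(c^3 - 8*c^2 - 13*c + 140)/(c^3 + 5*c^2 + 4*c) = (c^2 - 12*c + 35)/(c*(c + 1))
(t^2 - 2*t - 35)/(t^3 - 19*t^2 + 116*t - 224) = (t + 5)/(t^2 - 12*t + 32)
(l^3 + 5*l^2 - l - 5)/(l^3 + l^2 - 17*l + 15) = (l + 1)/(l - 3)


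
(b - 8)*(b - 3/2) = b^2 - 19*b/2 + 12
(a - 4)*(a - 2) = a^2 - 6*a + 8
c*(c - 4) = c^2 - 4*c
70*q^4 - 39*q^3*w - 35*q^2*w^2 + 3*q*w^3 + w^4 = (-5*q + w)*(-q + w)*(2*q + w)*(7*q + w)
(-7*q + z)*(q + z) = -7*q^2 - 6*q*z + z^2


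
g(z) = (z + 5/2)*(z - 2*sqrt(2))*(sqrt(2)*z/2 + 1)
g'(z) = sqrt(2)*(z + 5/2)*(z - 2*sqrt(2))/2 + (z + 5/2)*(sqrt(2)*z/2 + 1) + (z - 2*sqrt(2))*(sqrt(2)*z/2 + 1)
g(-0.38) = -4.97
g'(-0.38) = -5.61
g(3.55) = 15.32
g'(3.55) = 26.86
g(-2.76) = -1.38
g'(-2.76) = 6.59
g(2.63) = -2.91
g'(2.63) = 13.38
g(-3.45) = -8.59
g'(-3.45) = 14.62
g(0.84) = -10.59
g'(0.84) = -2.54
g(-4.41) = -29.29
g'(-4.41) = 29.16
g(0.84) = -10.59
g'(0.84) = -2.54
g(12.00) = 1261.43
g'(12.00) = 318.57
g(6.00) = 141.33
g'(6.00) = 80.25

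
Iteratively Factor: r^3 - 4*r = (r)*(r^2 - 4) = r*(r + 2)*(r - 2)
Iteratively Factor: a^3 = (a)*(a^2) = a^2*(a)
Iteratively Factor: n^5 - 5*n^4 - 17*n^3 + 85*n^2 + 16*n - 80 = (n - 4)*(n^4 - n^3 - 21*n^2 + n + 20) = (n - 4)*(n + 1)*(n^3 - 2*n^2 - 19*n + 20) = (n - 5)*(n - 4)*(n + 1)*(n^2 + 3*n - 4) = (n - 5)*(n - 4)*(n - 1)*(n + 1)*(n + 4)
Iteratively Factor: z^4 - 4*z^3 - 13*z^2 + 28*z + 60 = (z + 2)*(z^3 - 6*z^2 - z + 30) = (z - 5)*(z + 2)*(z^2 - z - 6) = (z - 5)*(z - 3)*(z + 2)*(z + 2)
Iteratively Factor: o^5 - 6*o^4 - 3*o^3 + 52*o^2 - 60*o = (o + 3)*(o^4 - 9*o^3 + 24*o^2 - 20*o) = (o - 2)*(o + 3)*(o^3 - 7*o^2 + 10*o) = (o - 5)*(o - 2)*(o + 3)*(o^2 - 2*o) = o*(o - 5)*(o - 2)*(o + 3)*(o - 2)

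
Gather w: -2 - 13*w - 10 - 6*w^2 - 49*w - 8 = -6*w^2 - 62*w - 20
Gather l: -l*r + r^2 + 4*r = -l*r + r^2 + 4*r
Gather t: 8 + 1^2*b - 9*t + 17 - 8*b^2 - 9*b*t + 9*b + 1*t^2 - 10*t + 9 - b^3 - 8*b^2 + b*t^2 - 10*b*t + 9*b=-b^3 - 16*b^2 + 19*b + t^2*(b + 1) + t*(-19*b - 19) + 34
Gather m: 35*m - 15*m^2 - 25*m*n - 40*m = -15*m^2 + m*(-25*n - 5)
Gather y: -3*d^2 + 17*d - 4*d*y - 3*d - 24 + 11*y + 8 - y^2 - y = -3*d^2 + 14*d - y^2 + y*(10 - 4*d) - 16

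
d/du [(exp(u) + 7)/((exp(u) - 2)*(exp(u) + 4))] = (-exp(2*u) - 14*exp(u) - 22)*exp(u)/(exp(4*u) + 4*exp(3*u) - 12*exp(2*u) - 32*exp(u) + 64)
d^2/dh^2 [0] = 0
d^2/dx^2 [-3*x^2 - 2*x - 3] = -6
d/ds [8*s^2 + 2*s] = 16*s + 2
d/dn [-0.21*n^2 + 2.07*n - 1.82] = 2.07 - 0.42*n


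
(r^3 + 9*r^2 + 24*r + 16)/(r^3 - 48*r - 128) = (r + 1)/(r - 8)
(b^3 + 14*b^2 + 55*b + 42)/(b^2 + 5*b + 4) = (b^2 + 13*b + 42)/(b + 4)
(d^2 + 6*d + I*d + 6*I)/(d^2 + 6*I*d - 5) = (d + 6)/(d + 5*I)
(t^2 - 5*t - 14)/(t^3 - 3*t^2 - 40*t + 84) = (t + 2)/(t^2 + 4*t - 12)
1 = 1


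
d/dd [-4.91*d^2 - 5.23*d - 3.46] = -9.82*d - 5.23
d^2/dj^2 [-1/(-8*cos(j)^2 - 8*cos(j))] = (-(1 - cos(2*j))^2 + 15*cos(j)/4 - 3*cos(2*j)/2 - 3*cos(3*j)/4 + 9/2)/(8*(cos(j) + 1)^3*cos(j)^3)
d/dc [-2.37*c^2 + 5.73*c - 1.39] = 5.73 - 4.74*c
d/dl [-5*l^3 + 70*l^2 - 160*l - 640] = -15*l^2 + 140*l - 160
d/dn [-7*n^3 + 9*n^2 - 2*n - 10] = -21*n^2 + 18*n - 2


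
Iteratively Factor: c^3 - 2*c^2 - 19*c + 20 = (c - 1)*(c^2 - c - 20) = (c - 1)*(c + 4)*(c - 5)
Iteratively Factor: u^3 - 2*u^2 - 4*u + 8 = (u + 2)*(u^2 - 4*u + 4) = (u - 2)*(u + 2)*(u - 2)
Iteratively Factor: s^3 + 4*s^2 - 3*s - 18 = (s + 3)*(s^2 + s - 6) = (s + 3)^2*(s - 2)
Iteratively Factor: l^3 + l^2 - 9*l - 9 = (l + 1)*(l^2 - 9) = (l - 3)*(l + 1)*(l + 3)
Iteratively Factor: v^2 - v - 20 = (v - 5)*(v + 4)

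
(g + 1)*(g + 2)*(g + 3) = g^3 + 6*g^2 + 11*g + 6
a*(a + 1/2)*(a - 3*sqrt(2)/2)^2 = a^4 - 3*sqrt(2)*a^3 + a^3/2 - 3*sqrt(2)*a^2/2 + 9*a^2/2 + 9*a/4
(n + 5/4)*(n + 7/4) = n^2 + 3*n + 35/16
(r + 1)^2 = r^2 + 2*r + 1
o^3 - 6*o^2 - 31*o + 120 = (o - 8)*(o - 3)*(o + 5)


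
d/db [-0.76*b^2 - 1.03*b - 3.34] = -1.52*b - 1.03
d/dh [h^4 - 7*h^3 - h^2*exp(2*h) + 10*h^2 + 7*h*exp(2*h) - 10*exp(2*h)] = 4*h^3 - 2*h^2*exp(2*h) - 21*h^2 + 12*h*exp(2*h) + 20*h - 13*exp(2*h)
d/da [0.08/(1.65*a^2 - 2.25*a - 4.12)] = (0.18 - 0.264*a)/(-1.65*a^2 + 2.25*a + 4.12)^2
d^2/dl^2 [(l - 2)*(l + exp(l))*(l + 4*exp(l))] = 5*l^2*exp(l) + 16*l*exp(2*l) + 10*l*exp(l) + 6*l - 16*exp(2*l) - 10*exp(l) - 4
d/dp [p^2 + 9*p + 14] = 2*p + 9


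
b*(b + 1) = b^2 + b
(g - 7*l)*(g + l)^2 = g^3 - 5*g^2*l - 13*g*l^2 - 7*l^3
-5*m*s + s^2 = s*(-5*m + s)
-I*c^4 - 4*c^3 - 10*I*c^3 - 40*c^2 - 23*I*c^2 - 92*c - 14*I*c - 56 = (c + 2)*(c + 7)*(c - 4*I)*(-I*c - I)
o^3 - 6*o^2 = o^2*(o - 6)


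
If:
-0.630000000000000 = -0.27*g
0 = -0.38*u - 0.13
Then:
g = 2.33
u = -0.34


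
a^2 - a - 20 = (a - 5)*(a + 4)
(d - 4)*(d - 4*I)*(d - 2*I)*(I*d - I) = I*d^4 + 6*d^3 - 5*I*d^3 - 30*d^2 - 4*I*d^2 + 24*d + 40*I*d - 32*I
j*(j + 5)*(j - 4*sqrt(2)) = j^3 - 4*sqrt(2)*j^2 + 5*j^2 - 20*sqrt(2)*j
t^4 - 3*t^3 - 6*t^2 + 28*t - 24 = (t - 2)^3*(t + 3)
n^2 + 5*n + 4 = (n + 1)*(n + 4)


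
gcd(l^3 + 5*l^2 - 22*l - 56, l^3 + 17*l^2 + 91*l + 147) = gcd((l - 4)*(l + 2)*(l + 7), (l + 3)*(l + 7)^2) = l + 7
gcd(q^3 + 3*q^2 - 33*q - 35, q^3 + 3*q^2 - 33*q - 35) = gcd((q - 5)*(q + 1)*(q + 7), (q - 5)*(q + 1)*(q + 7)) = q^3 + 3*q^2 - 33*q - 35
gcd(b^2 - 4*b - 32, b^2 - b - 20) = b + 4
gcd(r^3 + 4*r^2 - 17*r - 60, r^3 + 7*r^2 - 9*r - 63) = r + 3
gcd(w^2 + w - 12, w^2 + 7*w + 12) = w + 4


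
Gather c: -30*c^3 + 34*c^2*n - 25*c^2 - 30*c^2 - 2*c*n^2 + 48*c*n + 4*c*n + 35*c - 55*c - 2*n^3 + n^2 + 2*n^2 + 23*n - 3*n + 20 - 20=-30*c^3 + c^2*(34*n - 55) + c*(-2*n^2 + 52*n - 20) - 2*n^3 + 3*n^2 + 20*n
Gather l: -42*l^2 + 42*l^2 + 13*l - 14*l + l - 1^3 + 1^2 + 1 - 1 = 0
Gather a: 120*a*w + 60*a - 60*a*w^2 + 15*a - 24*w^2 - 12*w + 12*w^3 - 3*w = a*(-60*w^2 + 120*w + 75) + 12*w^3 - 24*w^2 - 15*w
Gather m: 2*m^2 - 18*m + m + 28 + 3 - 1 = 2*m^2 - 17*m + 30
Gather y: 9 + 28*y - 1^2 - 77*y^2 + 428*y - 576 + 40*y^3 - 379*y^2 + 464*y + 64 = 40*y^3 - 456*y^2 + 920*y - 504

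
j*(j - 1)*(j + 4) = j^3 + 3*j^2 - 4*j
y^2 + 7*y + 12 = (y + 3)*(y + 4)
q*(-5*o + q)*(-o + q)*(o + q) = 5*o^3*q - o^2*q^2 - 5*o*q^3 + q^4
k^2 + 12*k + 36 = (k + 6)^2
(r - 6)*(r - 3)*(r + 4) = r^3 - 5*r^2 - 18*r + 72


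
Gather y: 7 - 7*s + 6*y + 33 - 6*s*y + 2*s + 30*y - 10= -5*s + y*(36 - 6*s) + 30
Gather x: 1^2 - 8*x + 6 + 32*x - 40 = 24*x - 33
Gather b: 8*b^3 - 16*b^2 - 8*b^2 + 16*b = 8*b^3 - 24*b^2 + 16*b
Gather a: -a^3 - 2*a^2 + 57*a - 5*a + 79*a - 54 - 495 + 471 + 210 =-a^3 - 2*a^2 + 131*a + 132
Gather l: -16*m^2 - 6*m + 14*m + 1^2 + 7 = -16*m^2 + 8*m + 8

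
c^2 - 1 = (c - 1)*(c + 1)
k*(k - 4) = k^2 - 4*k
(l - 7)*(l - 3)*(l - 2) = l^3 - 12*l^2 + 41*l - 42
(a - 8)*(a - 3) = a^2 - 11*a + 24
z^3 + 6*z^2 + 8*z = z*(z + 2)*(z + 4)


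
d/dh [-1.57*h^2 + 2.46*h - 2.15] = 2.46 - 3.14*h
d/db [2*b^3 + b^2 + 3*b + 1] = 6*b^2 + 2*b + 3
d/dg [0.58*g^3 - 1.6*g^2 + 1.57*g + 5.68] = 1.74*g^2 - 3.2*g + 1.57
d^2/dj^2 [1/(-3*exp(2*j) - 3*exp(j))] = ((exp(j) + 1)*(4*exp(j) + 1) - 2*(2*exp(j) + 1)^2)*exp(-j)/(3*(exp(j) + 1)^3)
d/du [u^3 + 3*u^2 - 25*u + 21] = 3*u^2 + 6*u - 25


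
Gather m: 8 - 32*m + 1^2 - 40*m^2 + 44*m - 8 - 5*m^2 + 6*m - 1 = -45*m^2 + 18*m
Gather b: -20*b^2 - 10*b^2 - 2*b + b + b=-30*b^2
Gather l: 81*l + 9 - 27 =81*l - 18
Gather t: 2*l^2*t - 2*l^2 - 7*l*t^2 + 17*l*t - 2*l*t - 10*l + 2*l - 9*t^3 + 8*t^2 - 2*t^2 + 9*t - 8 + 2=-2*l^2 - 8*l - 9*t^3 + t^2*(6 - 7*l) + t*(2*l^2 + 15*l + 9) - 6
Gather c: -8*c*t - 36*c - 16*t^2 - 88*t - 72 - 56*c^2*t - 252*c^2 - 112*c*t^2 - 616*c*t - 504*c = c^2*(-56*t - 252) + c*(-112*t^2 - 624*t - 540) - 16*t^2 - 88*t - 72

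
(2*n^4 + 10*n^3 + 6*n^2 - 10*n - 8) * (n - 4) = 2*n^5 + 2*n^4 - 34*n^3 - 34*n^2 + 32*n + 32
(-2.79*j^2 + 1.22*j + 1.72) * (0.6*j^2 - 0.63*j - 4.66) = -1.674*j^4 + 2.4897*j^3 + 13.2648*j^2 - 6.7688*j - 8.0152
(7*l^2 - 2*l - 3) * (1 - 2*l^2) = -14*l^4 + 4*l^3 + 13*l^2 - 2*l - 3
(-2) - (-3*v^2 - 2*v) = 3*v^2 + 2*v - 2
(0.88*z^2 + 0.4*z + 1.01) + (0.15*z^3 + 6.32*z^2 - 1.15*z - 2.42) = 0.15*z^3 + 7.2*z^2 - 0.75*z - 1.41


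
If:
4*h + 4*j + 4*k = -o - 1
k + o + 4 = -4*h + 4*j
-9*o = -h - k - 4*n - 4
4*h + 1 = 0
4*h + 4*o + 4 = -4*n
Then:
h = -1/4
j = 645/1072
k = -81/134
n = -51/67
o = 3/268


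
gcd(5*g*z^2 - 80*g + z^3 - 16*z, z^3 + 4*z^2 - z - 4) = z + 4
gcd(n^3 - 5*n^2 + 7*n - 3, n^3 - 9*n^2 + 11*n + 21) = n - 3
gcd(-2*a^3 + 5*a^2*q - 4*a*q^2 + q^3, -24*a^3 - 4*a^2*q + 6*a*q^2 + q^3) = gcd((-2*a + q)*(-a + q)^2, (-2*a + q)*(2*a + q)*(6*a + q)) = -2*a + q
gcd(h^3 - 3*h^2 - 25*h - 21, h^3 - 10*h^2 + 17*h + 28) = h^2 - 6*h - 7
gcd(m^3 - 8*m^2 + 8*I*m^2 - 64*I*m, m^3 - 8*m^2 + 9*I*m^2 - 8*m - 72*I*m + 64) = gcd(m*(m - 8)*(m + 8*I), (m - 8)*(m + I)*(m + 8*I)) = m^2 + m*(-8 + 8*I) - 64*I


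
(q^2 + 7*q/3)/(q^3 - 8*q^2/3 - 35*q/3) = 1/(q - 5)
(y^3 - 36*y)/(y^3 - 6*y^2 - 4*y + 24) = y*(y + 6)/(y^2 - 4)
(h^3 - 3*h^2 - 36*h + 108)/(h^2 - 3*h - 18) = (h^2 + 3*h - 18)/(h + 3)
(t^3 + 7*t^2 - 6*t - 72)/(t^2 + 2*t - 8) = (t^2 + 3*t - 18)/(t - 2)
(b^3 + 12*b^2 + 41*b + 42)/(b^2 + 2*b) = b + 10 + 21/b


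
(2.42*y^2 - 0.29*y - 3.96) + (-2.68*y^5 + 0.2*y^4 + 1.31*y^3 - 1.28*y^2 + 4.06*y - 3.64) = -2.68*y^5 + 0.2*y^4 + 1.31*y^3 + 1.14*y^2 + 3.77*y - 7.6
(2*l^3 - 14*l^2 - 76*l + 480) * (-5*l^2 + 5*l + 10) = -10*l^5 + 80*l^4 + 330*l^3 - 2920*l^2 + 1640*l + 4800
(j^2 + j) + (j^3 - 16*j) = j^3 + j^2 - 15*j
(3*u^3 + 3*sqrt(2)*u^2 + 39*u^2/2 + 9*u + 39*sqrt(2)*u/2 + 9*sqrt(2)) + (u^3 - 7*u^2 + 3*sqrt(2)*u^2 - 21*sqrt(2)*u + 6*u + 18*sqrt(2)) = 4*u^3 + 6*sqrt(2)*u^2 + 25*u^2/2 - 3*sqrt(2)*u/2 + 15*u + 27*sqrt(2)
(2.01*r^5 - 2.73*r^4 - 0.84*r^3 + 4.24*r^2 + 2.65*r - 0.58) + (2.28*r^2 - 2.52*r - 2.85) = 2.01*r^5 - 2.73*r^4 - 0.84*r^3 + 6.52*r^2 + 0.13*r - 3.43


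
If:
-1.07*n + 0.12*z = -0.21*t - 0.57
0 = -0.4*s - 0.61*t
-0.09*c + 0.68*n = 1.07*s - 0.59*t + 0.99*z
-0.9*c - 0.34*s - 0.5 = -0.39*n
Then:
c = 0.313012495642341*z - 0.437456188762367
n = 0.19063972809022*z + 0.49924340590693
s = 0.260045582911273 - 0.609887506243886*z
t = 0.399926233602548*z - 0.17052169371231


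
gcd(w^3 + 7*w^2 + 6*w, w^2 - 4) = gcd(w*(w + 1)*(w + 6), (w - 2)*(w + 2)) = 1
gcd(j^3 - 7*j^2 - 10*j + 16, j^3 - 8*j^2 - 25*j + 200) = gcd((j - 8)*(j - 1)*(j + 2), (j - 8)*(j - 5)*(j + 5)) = j - 8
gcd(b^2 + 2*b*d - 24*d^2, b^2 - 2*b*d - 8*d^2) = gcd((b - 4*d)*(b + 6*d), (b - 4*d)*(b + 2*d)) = b - 4*d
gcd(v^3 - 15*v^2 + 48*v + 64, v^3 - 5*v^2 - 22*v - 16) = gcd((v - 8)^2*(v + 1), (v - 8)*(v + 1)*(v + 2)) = v^2 - 7*v - 8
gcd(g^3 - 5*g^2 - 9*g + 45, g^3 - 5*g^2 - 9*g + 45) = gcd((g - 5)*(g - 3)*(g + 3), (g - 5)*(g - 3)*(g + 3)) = g^3 - 5*g^2 - 9*g + 45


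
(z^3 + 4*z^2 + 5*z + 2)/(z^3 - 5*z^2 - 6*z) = (z^2 + 3*z + 2)/(z*(z - 6))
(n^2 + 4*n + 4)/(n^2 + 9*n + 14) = (n + 2)/(n + 7)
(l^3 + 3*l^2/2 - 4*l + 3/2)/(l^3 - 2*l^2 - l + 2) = (l^2 + 5*l/2 - 3/2)/(l^2 - l - 2)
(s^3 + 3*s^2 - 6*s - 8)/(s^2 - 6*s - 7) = (s^2 + 2*s - 8)/(s - 7)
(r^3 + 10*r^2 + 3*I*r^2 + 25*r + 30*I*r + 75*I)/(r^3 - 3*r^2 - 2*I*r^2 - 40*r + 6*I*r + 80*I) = (r^2 + r*(5 + 3*I) + 15*I)/(r^2 - 2*r*(4 + I) + 16*I)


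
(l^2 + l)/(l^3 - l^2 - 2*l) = 1/(l - 2)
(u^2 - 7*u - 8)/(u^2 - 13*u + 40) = (u + 1)/(u - 5)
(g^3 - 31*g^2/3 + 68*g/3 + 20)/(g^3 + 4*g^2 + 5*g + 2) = (3*g^3 - 31*g^2 + 68*g + 60)/(3*(g^3 + 4*g^2 + 5*g + 2))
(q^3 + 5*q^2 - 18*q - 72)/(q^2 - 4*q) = q + 9 + 18/q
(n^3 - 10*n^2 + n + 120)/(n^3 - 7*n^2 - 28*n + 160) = (n^2 - 2*n - 15)/(n^2 + n - 20)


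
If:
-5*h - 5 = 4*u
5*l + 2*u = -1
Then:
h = -4*u/5 - 1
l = -2*u/5 - 1/5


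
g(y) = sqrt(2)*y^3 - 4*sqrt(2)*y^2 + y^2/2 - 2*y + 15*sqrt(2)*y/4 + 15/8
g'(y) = 3*sqrt(2)*y^2 - 8*sqrt(2)*y + y - 2 + 15*sqrt(2)/4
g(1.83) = -0.68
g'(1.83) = -1.36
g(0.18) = 2.31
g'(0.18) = 1.58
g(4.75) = 52.78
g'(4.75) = 50.04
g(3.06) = 4.22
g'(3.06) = 11.47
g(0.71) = 2.13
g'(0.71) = -1.88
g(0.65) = 2.23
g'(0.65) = -1.61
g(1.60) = -0.25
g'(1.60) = -2.34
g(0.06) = 2.05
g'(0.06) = 2.70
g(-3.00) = -92.63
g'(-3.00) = 72.43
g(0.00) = 1.88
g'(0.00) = 3.30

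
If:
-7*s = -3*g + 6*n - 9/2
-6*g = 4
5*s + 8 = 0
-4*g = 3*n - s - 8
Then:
No Solution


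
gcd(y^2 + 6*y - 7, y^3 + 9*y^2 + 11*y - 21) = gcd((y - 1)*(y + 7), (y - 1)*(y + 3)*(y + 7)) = y^2 + 6*y - 7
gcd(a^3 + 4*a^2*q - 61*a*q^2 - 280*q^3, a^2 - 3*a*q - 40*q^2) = -a^2 + 3*a*q + 40*q^2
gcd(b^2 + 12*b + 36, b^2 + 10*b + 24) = b + 6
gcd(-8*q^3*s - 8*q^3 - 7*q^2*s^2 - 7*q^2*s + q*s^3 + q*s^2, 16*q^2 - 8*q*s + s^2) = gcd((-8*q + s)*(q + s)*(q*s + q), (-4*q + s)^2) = 1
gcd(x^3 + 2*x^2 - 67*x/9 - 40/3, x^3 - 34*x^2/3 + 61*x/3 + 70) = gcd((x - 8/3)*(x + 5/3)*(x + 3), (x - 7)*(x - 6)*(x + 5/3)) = x + 5/3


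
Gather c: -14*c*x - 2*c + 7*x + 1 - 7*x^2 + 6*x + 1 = c*(-14*x - 2) - 7*x^2 + 13*x + 2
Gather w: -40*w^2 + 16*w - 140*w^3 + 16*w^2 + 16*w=-140*w^3 - 24*w^2 + 32*w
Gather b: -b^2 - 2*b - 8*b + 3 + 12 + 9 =-b^2 - 10*b + 24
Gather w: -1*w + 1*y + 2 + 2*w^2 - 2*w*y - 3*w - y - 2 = 2*w^2 + w*(-2*y - 4)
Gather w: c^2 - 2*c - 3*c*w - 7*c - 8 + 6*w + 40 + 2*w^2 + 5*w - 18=c^2 - 9*c + 2*w^2 + w*(11 - 3*c) + 14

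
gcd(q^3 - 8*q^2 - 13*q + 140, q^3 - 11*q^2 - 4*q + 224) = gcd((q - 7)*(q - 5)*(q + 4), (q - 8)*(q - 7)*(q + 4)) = q^2 - 3*q - 28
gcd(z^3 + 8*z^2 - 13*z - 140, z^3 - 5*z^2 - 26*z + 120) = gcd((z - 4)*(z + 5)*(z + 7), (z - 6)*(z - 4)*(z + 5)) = z^2 + z - 20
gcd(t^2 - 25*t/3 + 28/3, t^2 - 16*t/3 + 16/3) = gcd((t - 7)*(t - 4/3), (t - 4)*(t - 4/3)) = t - 4/3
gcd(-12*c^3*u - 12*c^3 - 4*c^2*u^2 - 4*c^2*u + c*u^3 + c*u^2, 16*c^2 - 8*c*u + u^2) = 1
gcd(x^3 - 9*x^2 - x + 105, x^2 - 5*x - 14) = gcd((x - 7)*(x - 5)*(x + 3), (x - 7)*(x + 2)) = x - 7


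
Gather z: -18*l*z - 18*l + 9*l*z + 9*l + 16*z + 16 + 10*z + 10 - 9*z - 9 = -9*l + z*(17 - 9*l) + 17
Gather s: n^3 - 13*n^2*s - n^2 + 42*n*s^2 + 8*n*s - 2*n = n^3 - n^2 + 42*n*s^2 - 2*n + s*(-13*n^2 + 8*n)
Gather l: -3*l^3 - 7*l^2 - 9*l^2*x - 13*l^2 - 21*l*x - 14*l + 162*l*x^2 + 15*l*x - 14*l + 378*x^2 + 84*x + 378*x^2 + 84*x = -3*l^3 + l^2*(-9*x - 20) + l*(162*x^2 - 6*x - 28) + 756*x^2 + 168*x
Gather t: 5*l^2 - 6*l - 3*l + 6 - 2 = 5*l^2 - 9*l + 4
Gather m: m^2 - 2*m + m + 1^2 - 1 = m^2 - m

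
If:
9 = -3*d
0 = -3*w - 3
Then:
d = -3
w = -1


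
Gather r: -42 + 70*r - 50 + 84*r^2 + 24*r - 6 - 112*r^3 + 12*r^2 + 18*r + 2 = -112*r^3 + 96*r^2 + 112*r - 96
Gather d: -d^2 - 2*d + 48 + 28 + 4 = -d^2 - 2*d + 80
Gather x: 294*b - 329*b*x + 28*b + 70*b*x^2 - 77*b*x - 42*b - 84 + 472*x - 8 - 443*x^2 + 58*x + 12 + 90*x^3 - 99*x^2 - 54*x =280*b + 90*x^3 + x^2*(70*b - 542) + x*(476 - 406*b) - 80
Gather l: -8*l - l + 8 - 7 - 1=-9*l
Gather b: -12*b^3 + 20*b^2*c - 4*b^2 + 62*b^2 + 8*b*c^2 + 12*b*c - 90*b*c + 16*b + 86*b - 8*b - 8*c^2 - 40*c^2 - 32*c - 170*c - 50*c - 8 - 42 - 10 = -12*b^3 + b^2*(20*c + 58) + b*(8*c^2 - 78*c + 94) - 48*c^2 - 252*c - 60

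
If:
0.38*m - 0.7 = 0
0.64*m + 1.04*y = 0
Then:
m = 1.84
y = -1.13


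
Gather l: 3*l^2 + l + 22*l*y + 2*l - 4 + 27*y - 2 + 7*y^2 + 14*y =3*l^2 + l*(22*y + 3) + 7*y^2 + 41*y - 6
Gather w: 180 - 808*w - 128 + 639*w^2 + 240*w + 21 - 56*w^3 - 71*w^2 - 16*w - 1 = -56*w^3 + 568*w^2 - 584*w + 72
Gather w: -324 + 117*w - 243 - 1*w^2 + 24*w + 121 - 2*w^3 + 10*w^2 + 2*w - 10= -2*w^3 + 9*w^2 + 143*w - 456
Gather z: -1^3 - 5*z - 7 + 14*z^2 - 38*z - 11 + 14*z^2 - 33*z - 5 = 28*z^2 - 76*z - 24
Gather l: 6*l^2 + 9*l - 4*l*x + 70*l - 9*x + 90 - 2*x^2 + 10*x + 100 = 6*l^2 + l*(79 - 4*x) - 2*x^2 + x + 190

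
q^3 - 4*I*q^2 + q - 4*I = (q - 4*I)*(q - I)*(q + I)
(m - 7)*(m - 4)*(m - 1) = m^3 - 12*m^2 + 39*m - 28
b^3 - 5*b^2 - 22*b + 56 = (b - 7)*(b - 2)*(b + 4)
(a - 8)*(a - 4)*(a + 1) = a^3 - 11*a^2 + 20*a + 32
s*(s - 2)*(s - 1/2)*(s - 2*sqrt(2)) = s^4 - 2*sqrt(2)*s^3 - 5*s^3/2 + s^2 + 5*sqrt(2)*s^2 - 2*sqrt(2)*s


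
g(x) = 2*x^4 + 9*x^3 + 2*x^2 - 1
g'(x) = 8*x^3 + 27*x^2 + 4*x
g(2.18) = 146.92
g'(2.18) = 219.92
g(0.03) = -1.00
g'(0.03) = 0.14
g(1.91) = 95.62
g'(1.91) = 161.88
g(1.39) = 34.50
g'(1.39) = 79.21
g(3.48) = 695.84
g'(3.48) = 678.05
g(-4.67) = 77.25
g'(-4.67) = -244.62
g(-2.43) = -48.59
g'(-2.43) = 34.92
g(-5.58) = 436.55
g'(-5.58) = -571.57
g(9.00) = 19844.00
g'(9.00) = 8055.00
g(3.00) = 422.00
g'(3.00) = 471.00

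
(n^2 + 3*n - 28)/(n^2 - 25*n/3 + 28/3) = 3*(n^2 + 3*n - 28)/(3*n^2 - 25*n + 28)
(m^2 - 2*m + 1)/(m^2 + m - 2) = (m - 1)/(m + 2)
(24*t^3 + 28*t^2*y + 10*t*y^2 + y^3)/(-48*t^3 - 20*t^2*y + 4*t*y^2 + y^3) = (2*t + y)/(-4*t + y)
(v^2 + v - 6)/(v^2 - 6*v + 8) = (v + 3)/(v - 4)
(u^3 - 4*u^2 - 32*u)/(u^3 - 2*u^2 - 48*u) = (u + 4)/(u + 6)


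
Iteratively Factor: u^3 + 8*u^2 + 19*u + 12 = (u + 1)*(u^2 + 7*u + 12) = (u + 1)*(u + 3)*(u + 4)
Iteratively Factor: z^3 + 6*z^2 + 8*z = (z + 4)*(z^2 + 2*z) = z*(z + 4)*(z + 2)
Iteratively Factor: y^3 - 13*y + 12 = (y + 4)*(y^2 - 4*y + 3) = (y - 1)*(y + 4)*(y - 3)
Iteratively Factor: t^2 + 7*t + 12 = (t + 4)*(t + 3)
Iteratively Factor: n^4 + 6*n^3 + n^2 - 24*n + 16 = (n + 4)*(n^3 + 2*n^2 - 7*n + 4) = (n - 1)*(n + 4)*(n^2 + 3*n - 4) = (n - 1)^2*(n + 4)*(n + 4)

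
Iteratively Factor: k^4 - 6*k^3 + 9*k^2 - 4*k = (k - 1)*(k^3 - 5*k^2 + 4*k) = (k - 1)^2*(k^2 - 4*k) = (k - 4)*(k - 1)^2*(k)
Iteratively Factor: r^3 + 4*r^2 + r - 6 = (r + 2)*(r^2 + 2*r - 3) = (r - 1)*(r + 2)*(r + 3)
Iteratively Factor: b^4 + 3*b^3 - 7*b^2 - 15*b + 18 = (b - 2)*(b^3 + 5*b^2 + 3*b - 9) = (b - 2)*(b + 3)*(b^2 + 2*b - 3) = (b - 2)*(b - 1)*(b + 3)*(b + 3)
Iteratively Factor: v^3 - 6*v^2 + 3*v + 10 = (v + 1)*(v^2 - 7*v + 10) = (v - 5)*(v + 1)*(v - 2)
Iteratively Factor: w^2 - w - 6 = (w + 2)*(w - 3)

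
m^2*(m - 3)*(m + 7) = m^4 + 4*m^3 - 21*m^2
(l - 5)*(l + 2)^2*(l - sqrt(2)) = l^4 - sqrt(2)*l^3 - l^3 - 16*l^2 + sqrt(2)*l^2 - 20*l + 16*sqrt(2)*l + 20*sqrt(2)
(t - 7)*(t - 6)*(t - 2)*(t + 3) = t^4 - 12*t^3 + 23*t^2 + 120*t - 252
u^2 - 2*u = u*(u - 2)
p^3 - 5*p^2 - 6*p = p*(p - 6)*(p + 1)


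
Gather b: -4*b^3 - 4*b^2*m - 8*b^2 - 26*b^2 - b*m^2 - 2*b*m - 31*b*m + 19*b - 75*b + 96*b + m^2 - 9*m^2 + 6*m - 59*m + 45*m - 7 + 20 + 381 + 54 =-4*b^3 + b^2*(-4*m - 34) + b*(-m^2 - 33*m + 40) - 8*m^2 - 8*m + 448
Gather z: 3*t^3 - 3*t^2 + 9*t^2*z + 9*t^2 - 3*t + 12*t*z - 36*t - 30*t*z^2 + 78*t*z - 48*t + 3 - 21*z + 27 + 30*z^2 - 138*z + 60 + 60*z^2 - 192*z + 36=3*t^3 + 6*t^2 - 87*t + z^2*(90 - 30*t) + z*(9*t^2 + 90*t - 351) + 126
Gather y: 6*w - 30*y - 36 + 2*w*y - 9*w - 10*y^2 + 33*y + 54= -3*w - 10*y^2 + y*(2*w + 3) + 18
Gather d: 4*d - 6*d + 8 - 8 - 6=-2*d - 6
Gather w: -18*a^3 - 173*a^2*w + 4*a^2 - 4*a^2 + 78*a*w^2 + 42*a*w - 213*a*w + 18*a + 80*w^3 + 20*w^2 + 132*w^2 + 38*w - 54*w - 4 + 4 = -18*a^3 + 18*a + 80*w^3 + w^2*(78*a + 152) + w*(-173*a^2 - 171*a - 16)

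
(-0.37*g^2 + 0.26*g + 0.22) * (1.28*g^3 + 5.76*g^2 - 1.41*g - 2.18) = -0.4736*g^5 - 1.7984*g^4 + 2.3009*g^3 + 1.7072*g^2 - 0.877*g - 0.4796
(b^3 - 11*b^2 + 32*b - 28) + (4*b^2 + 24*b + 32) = b^3 - 7*b^2 + 56*b + 4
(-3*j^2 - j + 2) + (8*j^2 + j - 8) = 5*j^2 - 6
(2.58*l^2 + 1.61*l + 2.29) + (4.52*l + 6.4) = 2.58*l^2 + 6.13*l + 8.69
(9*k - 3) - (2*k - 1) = 7*k - 2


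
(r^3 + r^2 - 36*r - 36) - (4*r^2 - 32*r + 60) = r^3 - 3*r^2 - 4*r - 96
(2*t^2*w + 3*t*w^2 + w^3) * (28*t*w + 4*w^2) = 56*t^3*w^2 + 92*t^2*w^3 + 40*t*w^4 + 4*w^5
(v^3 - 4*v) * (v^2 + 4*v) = v^5 + 4*v^4 - 4*v^3 - 16*v^2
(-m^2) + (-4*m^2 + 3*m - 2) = -5*m^2 + 3*m - 2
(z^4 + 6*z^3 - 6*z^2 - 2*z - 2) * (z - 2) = z^5 + 4*z^4 - 18*z^3 + 10*z^2 + 2*z + 4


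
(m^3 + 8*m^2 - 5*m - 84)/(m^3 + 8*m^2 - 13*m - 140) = (m^2 + m - 12)/(m^2 + m - 20)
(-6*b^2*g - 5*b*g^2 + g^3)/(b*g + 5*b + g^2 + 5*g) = g*(-6*b + g)/(g + 5)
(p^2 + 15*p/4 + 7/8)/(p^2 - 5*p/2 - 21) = (p + 1/4)/(p - 6)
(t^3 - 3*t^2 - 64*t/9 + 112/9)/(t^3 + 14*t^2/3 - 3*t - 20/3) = (3*t^2 - 5*t - 28)/(3*(t^2 + 6*t + 5))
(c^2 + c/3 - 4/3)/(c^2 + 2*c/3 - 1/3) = (3*c^2 + c - 4)/(3*c^2 + 2*c - 1)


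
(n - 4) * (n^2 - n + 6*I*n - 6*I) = n^3 - 5*n^2 + 6*I*n^2 + 4*n - 30*I*n + 24*I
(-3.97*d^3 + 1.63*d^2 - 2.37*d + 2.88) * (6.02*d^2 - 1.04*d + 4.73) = -23.8994*d^5 + 13.9414*d^4 - 34.7407*d^3 + 27.5123*d^2 - 14.2053*d + 13.6224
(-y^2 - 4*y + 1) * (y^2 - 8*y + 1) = -y^4 + 4*y^3 + 32*y^2 - 12*y + 1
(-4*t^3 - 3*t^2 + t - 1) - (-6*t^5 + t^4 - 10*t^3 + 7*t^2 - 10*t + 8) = 6*t^5 - t^4 + 6*t^3 - 10*t^2 + 11*t - 9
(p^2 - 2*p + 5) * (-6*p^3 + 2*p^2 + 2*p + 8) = -6*p^5 + 14*p^4 - 32*p^3 + 14*p^2 - 6*p + 40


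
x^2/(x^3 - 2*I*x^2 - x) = x/(x^2 - 2*I*x - 1)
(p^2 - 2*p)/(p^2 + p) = (p - 2)/(p + 1)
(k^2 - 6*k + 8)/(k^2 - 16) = (k - 2)/(k + 4)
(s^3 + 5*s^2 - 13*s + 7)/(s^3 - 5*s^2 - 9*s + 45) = (s^3 + 5*s^2 - 13*s + 7)/(s^3 - 5*s^2 - 9*s + 45)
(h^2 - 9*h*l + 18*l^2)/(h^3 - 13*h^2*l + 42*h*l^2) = (h - 3*l)/(h*(h - 7*l))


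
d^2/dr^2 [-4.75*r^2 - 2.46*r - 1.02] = -9.50000000000000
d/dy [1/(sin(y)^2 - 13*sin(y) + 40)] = (13 - 2*sin(y))*cos(y)/(sin(y)^2 - 13*sin(y) + 40)^2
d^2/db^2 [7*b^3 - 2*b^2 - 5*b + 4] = 42*b - 4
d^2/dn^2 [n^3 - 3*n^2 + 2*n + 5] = 6*n - 6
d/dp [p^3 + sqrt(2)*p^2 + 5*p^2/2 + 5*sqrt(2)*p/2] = 3*p^2 + 2*sqrt(2)*p + 5*p + 5*sqrt(2)/2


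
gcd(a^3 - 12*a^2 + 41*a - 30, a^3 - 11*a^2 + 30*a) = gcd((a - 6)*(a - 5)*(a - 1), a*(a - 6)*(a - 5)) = a^2 - 11*a + 30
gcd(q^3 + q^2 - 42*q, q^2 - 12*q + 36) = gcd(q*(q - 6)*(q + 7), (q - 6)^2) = q - 6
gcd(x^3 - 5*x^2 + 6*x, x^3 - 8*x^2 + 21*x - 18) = x^2 - 5*x + 6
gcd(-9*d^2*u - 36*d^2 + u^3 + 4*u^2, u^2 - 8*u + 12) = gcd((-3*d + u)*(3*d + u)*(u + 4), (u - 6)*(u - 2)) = 1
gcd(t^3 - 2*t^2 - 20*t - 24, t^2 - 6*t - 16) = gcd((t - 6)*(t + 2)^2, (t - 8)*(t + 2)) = t + 2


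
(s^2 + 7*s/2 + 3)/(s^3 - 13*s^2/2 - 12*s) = (s + 2)/(s*(s - 8))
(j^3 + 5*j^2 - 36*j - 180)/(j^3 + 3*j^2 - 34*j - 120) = (j + 6)/(j + 4)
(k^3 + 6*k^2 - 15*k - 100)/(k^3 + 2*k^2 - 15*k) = (k^2 + k - 20)/(k*(k - 3))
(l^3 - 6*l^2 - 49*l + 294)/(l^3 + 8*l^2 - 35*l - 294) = (l - 7)/(l + 7)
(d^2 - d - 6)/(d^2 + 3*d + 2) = (d - 3)/(d + 1)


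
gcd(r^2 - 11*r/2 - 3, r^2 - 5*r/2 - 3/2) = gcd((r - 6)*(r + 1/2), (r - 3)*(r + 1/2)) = r + 1/2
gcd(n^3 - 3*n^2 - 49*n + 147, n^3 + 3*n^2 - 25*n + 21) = n^2 + 4*n - 21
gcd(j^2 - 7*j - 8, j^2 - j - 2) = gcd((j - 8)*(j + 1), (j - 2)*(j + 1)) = j + 1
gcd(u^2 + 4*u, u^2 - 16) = u + 4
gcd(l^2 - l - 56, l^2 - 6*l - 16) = l - 8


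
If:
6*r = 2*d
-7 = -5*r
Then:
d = 21/5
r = 7/5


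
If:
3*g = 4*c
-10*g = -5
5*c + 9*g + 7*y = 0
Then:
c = 3/8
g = 1/2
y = -51/56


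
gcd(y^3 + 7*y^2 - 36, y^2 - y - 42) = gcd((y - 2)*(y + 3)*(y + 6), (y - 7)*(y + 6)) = y + 6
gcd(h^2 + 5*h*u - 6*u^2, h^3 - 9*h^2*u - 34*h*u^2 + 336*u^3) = h + 6*u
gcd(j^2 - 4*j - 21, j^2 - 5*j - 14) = j - 7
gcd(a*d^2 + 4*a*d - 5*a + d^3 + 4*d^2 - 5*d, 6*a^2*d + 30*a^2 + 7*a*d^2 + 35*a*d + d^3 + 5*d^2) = a*d + 5*a + d^2 + 5*d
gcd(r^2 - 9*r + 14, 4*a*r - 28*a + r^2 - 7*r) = r - 7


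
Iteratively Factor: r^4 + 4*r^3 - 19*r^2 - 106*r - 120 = (r - 5)*(r^3 + 9*r^2 + 26*r + 24) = (r - 5)*(r + 2)*(r^2 + 7*r + 12) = (r - 5)*(r + 2)*(r + 4)*(r + 3)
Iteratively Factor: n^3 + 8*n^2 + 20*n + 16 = (n + 4)*(n^2 + 4*n + 4) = (n + 2)*(n + 4)*(n + 2)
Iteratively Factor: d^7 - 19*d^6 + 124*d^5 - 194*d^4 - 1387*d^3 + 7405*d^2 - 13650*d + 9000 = (d - 2)*(d^6 - 17*d^5 + 90*d^4 - 14*d^3 - 1415*d^2 + 4575*d - 4500) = (d - 5)*(d - 2)*(d^5 - 12*d^4 + 30*d^3 + 136*d^2 - 735*d + 900) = (d - 5)*(d - 2)*(d + 4)*(d^4 - 16*d^3 + 94*d^2 - 240*d + 225) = (d - 5)^2*(d - 2)*(d + 4)*(d^3 - 11*d^2 + 39*d - 45) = (d - 5)^2*(d - 3)*(d - 2)*(d + 4)*(d^2 - 8*d + 15) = (d - 5)^3*(d - 3)*(d - 2)*(d + 4)*(d - 3)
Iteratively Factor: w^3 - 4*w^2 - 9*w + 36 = (w + 3)*(w^2 - 7*w + 12) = (w - 3)*(w + 3)*(w - 4)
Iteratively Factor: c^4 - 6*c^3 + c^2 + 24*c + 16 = (c + 1)*(c^3 - 7*c^2 + 8*c + 16) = (c - 4)*(c + 1)*(c^2 - 3*c - 4) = (c - 4)^2*(c + 1)*(c + 1)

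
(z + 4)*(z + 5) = z^2 + 9*z + 20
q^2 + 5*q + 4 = (q + 1)*(q + 4)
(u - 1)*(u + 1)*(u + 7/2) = u^3 + 7*u^2/2 - u - 7/2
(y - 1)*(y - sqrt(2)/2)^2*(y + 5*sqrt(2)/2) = y^4 - y^3 + 3*sqrt(2)*y^3/2 - 9*y^2/2 - 3*sqrt(2)*y^2/2 + 5*sqrt(2)*y/4 + 9*y/2 - 5*sqrt(2)/4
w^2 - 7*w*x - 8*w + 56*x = (w - 8)*(w - 7*x)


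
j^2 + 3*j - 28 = (j - 4)*(j + 7)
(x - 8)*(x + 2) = x^2 - 6*x - 16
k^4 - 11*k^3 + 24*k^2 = k^2*(k - 8)*(k - 3)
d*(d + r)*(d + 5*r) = d^3 + 6*d^2*r + 5*d*r^2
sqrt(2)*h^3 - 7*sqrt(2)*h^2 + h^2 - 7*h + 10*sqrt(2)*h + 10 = (h - 5)*(h - 2)*(sqrt(2)*h + 1)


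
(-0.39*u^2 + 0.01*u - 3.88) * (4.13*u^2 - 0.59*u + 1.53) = -1.6107*u^4 + 0.2714*u^3 - 16.627*u^2 + 2.3045*u - 5.9364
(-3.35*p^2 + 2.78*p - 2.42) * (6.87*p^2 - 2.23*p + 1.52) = -23.0145*p^4 + 26.5691*p^3 - 27.9168*p^2 + 9.6222*p - 3.6784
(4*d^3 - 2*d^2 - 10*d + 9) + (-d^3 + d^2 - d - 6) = 3*d^3 - d^2 - 11*d + 3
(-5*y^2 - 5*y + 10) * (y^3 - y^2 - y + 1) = -5*y^5 + 20*y^3 - 10*y^2 - 15*y + 10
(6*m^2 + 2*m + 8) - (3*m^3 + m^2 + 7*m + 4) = -3*m^3 + 5*m^2 - 5*m + 4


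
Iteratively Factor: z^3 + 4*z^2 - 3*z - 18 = (z - 2)*(z^2 + 6*z + 9) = (z - 2)*(z + 3)*(z + 3)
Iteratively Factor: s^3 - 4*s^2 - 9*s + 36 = (s - 4)*(s^2 - 9) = (s - 4)*(s + 3)*(s - 3)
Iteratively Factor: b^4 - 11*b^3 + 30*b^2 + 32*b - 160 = (b + 2)*(b^3 - 13*b^2 + 56*b - 80) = (b - 4)*(b + 2)*(b^2 - 9*b + 20) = (b - 4)^2*(b + 2)*(b - 5)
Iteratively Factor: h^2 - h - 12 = (h - 4)*(h + 3)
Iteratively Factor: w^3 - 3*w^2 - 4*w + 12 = (w - 3)*(w^2 - 4) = (w - 3)*(w + 2)*(w - 2)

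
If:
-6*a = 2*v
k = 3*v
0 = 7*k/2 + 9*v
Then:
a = 0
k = 0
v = 0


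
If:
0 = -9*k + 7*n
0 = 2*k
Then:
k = 0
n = 0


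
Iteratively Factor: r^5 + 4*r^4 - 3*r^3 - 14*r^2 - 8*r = (r - 2)*(r^4 + 6*r^3 + 9*r^2 + 4*r) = r*(r - 2)*(r^3 + 6*r^2 + 9*r + 4) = r*(r - 2)*(r + 1)*(r^2 + 5*r + 4) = r*(r - 2)*(r + 1)*(r + 4)*(r + 1)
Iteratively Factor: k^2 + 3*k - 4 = (k - 1)*(k + 4)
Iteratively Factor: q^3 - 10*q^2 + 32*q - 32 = (q - 4)*(q^2 - 6*q + 8) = (q - 4)*(q - 2)*(q - 4)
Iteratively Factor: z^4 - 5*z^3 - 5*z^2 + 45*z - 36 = (z - 4)*(z^3 - z^2 - 9*z + 9) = (z - 4)*(z - 3)*(z^2 + 2*z - 3) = (z - 4)*(z - 3)*(z + 3)*(z - 1)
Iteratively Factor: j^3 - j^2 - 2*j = (j)*(j^2 - j - 2) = j*(j - 2)*(j + 1)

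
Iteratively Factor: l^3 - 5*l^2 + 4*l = (l)*(l^2 - 5*l + 4) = l*(l - 4)*(l - 1)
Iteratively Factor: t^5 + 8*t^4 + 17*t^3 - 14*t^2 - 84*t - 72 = (t + 3)*(t^4 + 5*t^3 + 2*t^2 - 20*t - 24) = (t - 2)*(t + 3)*(t^3 + 7*t^2 + 16*t + 12) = (t - 2)*(t + 2)*(t + 3)*(t^2 + 5*t + 6) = (t - 2)*(t + 2)^2*(t + 3)*(t + 3)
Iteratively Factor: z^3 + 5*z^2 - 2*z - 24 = (z + 4)*(z^2 + z - 6) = (z + 3)*(z + 4)*(z - 2)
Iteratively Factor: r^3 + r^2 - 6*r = (r)*(r^2 + r - 6) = r*(r + 3)*(r - 2)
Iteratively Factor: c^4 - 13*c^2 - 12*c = (c + 3)*(c^3 - 3*c^2 - 4*c) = (c + 1)*(c + 3)*(c^2 - 4*c) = c*(c + 1)*(c + 3)*(c - 4)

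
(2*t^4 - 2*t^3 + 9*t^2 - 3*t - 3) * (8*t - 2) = 16*t^5 - 20*t^4 + 76*t^3 - 42*t^2 - 18*t + 6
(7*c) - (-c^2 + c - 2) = c^2 + 6*c + 2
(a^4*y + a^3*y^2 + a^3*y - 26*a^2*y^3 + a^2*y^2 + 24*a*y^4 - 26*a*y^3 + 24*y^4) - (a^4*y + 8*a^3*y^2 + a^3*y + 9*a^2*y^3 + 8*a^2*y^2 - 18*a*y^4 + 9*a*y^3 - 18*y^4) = -7*a^3*y^2 - 35*a^2*y^3 - 7*a^2*y^2 + 42*a*y^4 - 35*a*y^3 + 42*y^4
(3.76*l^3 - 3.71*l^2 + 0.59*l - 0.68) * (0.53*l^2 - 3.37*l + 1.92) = 1.9928*l^5 - 14.6375*l^4 + 20.0346*l^3 - 9.4719*l^2 + 3.4244*l - 1.3056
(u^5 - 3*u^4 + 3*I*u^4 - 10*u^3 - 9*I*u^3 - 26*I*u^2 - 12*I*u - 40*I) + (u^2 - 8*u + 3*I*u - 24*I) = u^5 - 3*u^4 + 3*I*u^4 - 10*u^3 - 9*I*u^3 + u^2 - 26*I*u^2 - 8*u - 9*I*u - 64*I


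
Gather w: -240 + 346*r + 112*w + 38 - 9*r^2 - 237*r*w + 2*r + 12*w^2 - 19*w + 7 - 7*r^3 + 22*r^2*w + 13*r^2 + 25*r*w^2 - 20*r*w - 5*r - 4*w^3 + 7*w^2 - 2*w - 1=-7*r^3 + 4*r^2 + 343*r - 4*w^3 + w^2*(25*r + 19) + w*(22*r^2 - 257*r + 91) - 196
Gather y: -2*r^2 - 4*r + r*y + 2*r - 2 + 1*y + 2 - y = -2*r^2 + r*y - 2*r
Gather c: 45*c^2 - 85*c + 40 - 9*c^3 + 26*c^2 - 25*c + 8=-9*c^3 + 71*c^2 - 110*c + 48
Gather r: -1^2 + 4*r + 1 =4*r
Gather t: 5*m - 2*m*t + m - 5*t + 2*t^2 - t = 6*m + 2*t^2 + t*(-2*m - 6)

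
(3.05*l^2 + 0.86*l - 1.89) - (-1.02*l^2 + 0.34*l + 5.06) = 4.07*l^2 + 0.52*l - 6.95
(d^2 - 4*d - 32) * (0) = 0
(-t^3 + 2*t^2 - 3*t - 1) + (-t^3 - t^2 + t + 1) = -2*t^3 + t^2 - 2*t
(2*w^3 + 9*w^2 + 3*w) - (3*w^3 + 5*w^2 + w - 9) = -w^3 + 4*w^2 + 2*w + 9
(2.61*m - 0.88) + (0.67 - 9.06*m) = -6.45*m - 0.21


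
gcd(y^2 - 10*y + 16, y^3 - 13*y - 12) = 1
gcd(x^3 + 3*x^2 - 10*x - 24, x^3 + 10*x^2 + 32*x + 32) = x^2 + 6*x + 8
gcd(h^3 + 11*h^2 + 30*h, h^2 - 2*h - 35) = h + 5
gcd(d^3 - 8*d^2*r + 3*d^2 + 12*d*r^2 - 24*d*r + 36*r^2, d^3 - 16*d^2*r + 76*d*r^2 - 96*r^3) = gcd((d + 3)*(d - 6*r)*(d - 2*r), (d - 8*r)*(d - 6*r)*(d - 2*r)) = d^2 - 8*d*r + 12*r^2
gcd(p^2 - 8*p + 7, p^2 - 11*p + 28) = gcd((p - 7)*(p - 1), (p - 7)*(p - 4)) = p - 7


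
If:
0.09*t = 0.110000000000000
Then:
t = 1.22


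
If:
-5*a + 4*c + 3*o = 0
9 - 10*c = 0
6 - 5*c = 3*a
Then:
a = 1/2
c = 9/10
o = -11/30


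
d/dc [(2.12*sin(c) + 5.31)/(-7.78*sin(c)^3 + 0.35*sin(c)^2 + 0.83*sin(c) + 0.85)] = (32.9872*sin(c)^3 + 123.1934*sin(c)^2 - 3.717*sin(c) - 2.6053)*cos(c)/(60.5284*sin(c)^6 - 5.446*sin(c)^5 - 12.7923*sin(c)^4 - 12.645*sin(c)^3 + 1.2839*sin(c)^2 + 1.411*sin(c) + 0.7225)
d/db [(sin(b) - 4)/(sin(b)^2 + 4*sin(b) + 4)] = (10 - sin(b))*cos(b)/(sin(b) + 2)^3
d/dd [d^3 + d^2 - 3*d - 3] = 3*d^2 + 2*d - 3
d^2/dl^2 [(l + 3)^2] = 2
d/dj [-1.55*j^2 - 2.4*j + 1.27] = -3.1*j - 2.4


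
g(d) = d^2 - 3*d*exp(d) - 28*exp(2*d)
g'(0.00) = -59.00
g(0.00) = -28.00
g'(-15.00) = -30.00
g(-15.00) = 225.00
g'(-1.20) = -7.30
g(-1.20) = -0.02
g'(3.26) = -38326.78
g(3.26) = -19244.33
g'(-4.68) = -9.26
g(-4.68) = 22.03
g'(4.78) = -796463.10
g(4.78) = -398888.80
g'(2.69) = -12310.95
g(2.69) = -6188.27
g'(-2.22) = -4.70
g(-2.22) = 5.32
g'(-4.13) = -8.12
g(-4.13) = 17.25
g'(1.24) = -689.45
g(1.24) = -345.67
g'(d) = -3*d*exp(d) + 2*d - 56*exp(2*d) - 3*exp(d)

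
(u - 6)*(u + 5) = u^2 - u - 30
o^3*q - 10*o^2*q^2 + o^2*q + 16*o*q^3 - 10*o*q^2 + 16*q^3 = (o - 8*q)*(o - 2*q)*(o*q + q)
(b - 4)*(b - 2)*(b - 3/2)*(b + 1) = b^4 - 13*b^3/2 + 19*b^2/2 + 5*b - 12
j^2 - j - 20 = (j - 5)*(j + 4)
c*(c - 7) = c^2 - 7*c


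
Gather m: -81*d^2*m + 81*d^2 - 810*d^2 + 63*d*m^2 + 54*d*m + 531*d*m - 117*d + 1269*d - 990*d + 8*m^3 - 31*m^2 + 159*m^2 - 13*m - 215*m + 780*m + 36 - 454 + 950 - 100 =-729*d^2 + 162*d + 8*m^3 + m^2*(63*d + 128) + m*(-81*d^2 + 585*d + 552) + 432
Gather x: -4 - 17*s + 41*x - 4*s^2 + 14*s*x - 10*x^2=-4*s^2 - 17*s - 10*x^2 + x*(14*s + 41) - 4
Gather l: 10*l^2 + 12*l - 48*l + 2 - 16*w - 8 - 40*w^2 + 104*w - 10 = 10*l^2 - 36*l - 40*w^2 + 88*w - 16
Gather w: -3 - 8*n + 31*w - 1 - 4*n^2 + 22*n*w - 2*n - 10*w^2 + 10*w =-4*n^2 - 10*n - 10*w^2 + w*(22*n + 41) - 4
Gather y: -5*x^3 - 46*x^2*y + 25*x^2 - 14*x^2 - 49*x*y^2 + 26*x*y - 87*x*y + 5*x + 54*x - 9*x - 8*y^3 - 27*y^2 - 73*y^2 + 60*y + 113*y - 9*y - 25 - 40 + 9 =-5*x^3 + 11*x^2 + 50*x - 8*y^3 + y^2*(-49*x - 100) + y*(-46*x^2 - 61*x + 164) - 56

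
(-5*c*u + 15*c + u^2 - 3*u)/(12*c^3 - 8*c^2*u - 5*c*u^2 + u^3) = (-5*c*u + 15*c + u^2 - 3*u)/(12*c^3 - 8*c^2*u - 5*c*u^2 + u^3)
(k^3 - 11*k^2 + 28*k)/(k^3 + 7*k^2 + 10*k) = (k^2 - 11*k + 28)/(k^2 + 7*k + 10)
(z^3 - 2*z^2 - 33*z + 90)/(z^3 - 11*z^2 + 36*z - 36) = (z^2 + z - 30)/(z^2 - 8*z + 12)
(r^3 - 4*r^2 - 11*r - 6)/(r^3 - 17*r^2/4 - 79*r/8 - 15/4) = 8*(r^2 + 2*r + 1)/(8*r^2 + 14*r + 5)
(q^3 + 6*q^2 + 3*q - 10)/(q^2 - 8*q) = (q^3 + 6*q^2 + 3*q - 10)/(q*(q - 8))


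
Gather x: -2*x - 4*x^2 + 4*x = -4*x^2 + 2*x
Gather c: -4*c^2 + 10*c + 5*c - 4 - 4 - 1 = -4*c^2 + 15*c - 9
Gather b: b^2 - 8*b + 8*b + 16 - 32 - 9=b^2 - 25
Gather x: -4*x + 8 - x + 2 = 10 - 5*x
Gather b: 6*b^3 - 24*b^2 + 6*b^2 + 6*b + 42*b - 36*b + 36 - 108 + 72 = 6*b^3 - 18*b^2 + 12*b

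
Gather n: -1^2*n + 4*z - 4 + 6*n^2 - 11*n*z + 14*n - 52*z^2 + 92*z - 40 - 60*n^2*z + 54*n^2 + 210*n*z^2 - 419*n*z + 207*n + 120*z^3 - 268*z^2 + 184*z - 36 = n^2*(60 - 60*z) + n*(210*z^2 - 430*z + 220) + 120*z^3 - 320*z^2 + 280*z - 80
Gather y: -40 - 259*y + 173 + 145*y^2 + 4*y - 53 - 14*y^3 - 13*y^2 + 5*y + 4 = -14*y^3 + 132*y^2 - 250*y + 84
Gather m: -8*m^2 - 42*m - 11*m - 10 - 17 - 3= -8*m^2 - 53*m - 30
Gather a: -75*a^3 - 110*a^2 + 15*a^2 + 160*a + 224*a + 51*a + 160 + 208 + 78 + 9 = -75*a^3 - 95*a^2 + 435*a + 455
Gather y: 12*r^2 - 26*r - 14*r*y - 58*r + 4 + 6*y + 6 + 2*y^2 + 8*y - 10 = 12*r^2 - 84*r + 2*y^2 + y*(14 - 14*r)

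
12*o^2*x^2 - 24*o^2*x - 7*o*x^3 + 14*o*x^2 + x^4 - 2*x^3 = x*(-4*o + x)*(-3*o + x)*(x - 2)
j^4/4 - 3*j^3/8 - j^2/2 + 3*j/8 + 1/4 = (j/4 + 1/4)*(j - 2)*(j - 1)*(j + 1/2)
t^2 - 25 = (t - 5)*(t + 5)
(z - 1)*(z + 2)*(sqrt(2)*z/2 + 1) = sqrt(2)*z^3/2 + sqrt(2)*z^2/2 + z^2 - sqrt(2)*z + z - 2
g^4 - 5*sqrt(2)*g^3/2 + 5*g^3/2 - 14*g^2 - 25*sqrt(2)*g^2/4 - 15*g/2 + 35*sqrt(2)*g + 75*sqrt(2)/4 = (g - 3)*(g + 1/2)*(g + 5)*(g - 5*sqrt(2)/2)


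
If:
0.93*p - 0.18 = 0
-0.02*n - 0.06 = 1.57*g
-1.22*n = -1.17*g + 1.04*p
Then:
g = -0.04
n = -0.20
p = 0.19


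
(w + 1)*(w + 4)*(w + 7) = w^3 + 12*w^2 + 39*w + 28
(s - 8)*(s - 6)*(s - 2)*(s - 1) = s^4 - 17*s^3 + 92*s^2 - 172*s + 96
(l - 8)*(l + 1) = l^2 - 7*l - 8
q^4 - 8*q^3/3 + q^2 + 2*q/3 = q*(q - 2)*(q - 1)*(q + 1/3)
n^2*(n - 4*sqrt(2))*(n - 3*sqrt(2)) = n^4 - 7*sqrt(2)*n^3 + 24*n^2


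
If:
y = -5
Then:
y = -5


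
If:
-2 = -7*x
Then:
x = 2/7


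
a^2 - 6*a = a*(a - 6)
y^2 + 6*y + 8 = (y + 2)*(y + 4)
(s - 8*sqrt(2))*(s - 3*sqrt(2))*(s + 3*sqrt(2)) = s^3 - 8*sqrt(2)*s^2 - 18*s + 144*sqrt(2)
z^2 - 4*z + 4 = (z - 2)^2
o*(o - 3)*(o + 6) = o^3 + 3*o^2 - 18*o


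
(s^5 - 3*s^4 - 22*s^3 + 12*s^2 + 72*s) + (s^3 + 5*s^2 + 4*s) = s^5 - 3*s^4 - 21*s^3 + 17*s^2 + 76*s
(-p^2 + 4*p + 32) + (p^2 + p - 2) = 5*p + 30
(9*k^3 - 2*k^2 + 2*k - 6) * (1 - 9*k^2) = -81*k^5 + 18*k^4 - 9*k^3 + 52*k^2 + 2*k - 6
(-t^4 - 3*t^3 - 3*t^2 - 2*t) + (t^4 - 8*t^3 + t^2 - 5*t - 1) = -11*t^3 - 2*t^2 - 7*t - 1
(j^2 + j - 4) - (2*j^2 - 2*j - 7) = -j^2 + 3*j + 3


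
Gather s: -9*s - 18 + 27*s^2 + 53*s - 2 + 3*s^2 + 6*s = 30*s^2 + 50*s - 20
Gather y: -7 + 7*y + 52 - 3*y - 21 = 4*y + 24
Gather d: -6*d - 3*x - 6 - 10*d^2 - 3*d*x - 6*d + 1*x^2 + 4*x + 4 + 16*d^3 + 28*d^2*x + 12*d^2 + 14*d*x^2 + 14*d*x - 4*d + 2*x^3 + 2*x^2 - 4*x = 16*d^3 + d^2*(28*x + 2) + d*(14*x^2 + 11*x - 16) + 2*x^3 + 3*x^2 - 3*x - 2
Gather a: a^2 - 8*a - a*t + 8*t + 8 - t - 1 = a^2 + a*(-t - 8) + 7*t + 7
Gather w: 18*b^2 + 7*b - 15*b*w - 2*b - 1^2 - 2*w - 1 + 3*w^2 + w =18*b^2 + 5*b + 3*w^2 + w*(-15*b - 1) - 2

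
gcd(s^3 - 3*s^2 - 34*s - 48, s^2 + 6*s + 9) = s + 3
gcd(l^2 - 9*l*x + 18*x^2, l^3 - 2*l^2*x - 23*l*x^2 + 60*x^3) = -l + 3*x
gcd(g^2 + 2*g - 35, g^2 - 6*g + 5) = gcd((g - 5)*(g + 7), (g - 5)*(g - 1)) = g - 5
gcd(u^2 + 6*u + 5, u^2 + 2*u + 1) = u + 1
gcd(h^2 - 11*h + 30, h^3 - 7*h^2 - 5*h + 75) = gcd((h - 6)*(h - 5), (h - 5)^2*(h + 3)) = h - 5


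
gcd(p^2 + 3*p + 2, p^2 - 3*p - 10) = p + 2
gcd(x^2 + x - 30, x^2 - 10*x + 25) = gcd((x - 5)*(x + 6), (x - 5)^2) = x - 5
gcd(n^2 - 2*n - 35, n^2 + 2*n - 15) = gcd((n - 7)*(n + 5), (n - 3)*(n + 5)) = n + 5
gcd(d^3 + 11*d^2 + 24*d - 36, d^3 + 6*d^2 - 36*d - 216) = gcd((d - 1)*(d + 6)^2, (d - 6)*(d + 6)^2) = d^2 + 12*d + 36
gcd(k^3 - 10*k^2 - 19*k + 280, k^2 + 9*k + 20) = k + 5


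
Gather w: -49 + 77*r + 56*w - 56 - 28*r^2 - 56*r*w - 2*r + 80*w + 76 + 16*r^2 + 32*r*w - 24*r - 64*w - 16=-12*r^2 + 51*r + w*(72 - 24*r) - 45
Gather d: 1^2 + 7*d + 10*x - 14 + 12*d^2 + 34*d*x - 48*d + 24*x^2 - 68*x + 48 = 12*d^2 + d*(34*x - 41) + 24*x^2 - 58*x + 35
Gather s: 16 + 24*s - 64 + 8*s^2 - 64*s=8*s^2 - 40*s - 48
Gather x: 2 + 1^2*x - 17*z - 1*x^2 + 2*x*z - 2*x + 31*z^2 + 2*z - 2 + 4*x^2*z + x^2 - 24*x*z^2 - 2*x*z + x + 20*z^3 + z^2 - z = 4*x^2*z - 24*x*z^2 + 20*z^3 + 32*z^2 - 16*z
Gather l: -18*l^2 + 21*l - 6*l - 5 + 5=-18*l^2 + 15*l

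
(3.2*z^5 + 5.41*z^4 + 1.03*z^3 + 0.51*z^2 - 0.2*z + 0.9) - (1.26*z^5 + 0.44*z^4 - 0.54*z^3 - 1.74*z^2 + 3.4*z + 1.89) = 1.94*z^5 + 4.97*z^4 + 1.57*z^3 + 2.25*z^2 - 3.6*z - 0.99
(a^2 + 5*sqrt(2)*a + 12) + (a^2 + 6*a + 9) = 2*a^2 + 6*a + 5*sqrt(2)*a + 21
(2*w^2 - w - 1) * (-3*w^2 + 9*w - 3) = -6*w^4 + 21*w^3 - 12*w^2 - 6*w + 3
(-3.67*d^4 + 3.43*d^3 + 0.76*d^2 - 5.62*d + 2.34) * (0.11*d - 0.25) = -0.4037*d^5 + 1.2948*d^4 - 0.7739*d^3 - 0.8082*d^2 + 1.6624*d - 0.585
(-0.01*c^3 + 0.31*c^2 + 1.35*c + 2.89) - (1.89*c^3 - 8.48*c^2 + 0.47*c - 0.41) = -1.9*c^3 + 8.79*c^2 + 0.88*c + 3.3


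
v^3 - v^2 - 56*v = v*(v - 8)*(v + 7)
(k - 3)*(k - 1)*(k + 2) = k^3 - 2*k^2 - 5*k + 6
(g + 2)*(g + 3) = g^2 + 5*g + 6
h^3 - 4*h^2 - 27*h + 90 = (h - 6)*(h - 3)*(h + 5)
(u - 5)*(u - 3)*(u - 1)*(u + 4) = u^4 - 5*u^3 - 13*u^2 + 77*u - 60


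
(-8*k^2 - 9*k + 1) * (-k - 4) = 8*k^3 + 41*k^2 + 35*k - 4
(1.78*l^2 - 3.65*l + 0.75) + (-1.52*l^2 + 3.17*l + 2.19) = 0.26*l^2 - 0.48*l + 2.94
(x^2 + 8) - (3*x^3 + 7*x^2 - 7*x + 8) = -3*x^3 - 6*x^2 + 7*x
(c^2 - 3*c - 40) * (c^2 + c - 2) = c^4 - 2*c^3 - 45*c^2 - 34*c + 80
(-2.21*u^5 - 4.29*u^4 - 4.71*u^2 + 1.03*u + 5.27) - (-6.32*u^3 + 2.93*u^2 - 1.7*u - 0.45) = -2.21*u^5 - 4.29*u^4 + 6.32*u^3 - 7.64*u^2 + 2.73*u + 5.72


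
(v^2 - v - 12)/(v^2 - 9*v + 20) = (v + 3)/(v - 5)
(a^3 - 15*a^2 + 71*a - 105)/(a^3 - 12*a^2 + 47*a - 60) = (a - 7)/(a - 4)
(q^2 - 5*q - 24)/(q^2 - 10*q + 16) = (q + 3)/(q - 2)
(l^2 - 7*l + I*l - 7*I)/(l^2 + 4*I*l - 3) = (l - 7)/(l + 3*I)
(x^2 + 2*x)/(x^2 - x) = (x + 2)/(x - 1)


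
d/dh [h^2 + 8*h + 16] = 2*h + 8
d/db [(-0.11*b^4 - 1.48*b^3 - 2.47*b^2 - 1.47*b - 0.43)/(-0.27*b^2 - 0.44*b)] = (0.0594*b^5 + 0.5448*b^4 + 1.3024*b^3 + 0.6899*b^2 - 0.2322*b - 0.1892)/(b^2*(0.0729*b^2 + 0.2376*b + 0.1936))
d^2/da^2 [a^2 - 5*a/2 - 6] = 2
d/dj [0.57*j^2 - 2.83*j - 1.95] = 1.14*j - 2.83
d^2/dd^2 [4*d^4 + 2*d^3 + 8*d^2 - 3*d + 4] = 48*d^2 + 12*d + 16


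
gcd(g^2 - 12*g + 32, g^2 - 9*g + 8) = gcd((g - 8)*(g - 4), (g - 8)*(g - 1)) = g - 8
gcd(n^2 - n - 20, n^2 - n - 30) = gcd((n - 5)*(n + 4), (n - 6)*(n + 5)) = 1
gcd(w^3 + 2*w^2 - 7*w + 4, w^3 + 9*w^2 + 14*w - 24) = w^2 + 3*w - 4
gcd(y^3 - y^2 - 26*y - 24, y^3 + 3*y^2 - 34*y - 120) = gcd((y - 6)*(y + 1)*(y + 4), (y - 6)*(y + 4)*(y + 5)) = y^2 - 2*y - 24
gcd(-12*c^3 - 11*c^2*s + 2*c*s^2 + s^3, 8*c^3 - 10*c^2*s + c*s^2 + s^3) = 4*c + s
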